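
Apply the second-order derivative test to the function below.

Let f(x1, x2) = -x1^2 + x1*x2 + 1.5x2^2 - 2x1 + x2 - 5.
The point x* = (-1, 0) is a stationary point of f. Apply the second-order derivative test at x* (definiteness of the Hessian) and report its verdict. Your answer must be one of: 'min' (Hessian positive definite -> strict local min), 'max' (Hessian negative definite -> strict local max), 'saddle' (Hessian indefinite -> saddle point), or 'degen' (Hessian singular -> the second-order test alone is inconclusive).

Compute the Hessian H = grad^2 f:
  H = [[-2, 1], [1, 3]]
Verify stationarity: grad f(x*) = H x* + g = (0, 0).
Eigenvalues of H: -2.1926, 3.1926.
Eigenvalues have mixed signs, so H is indefinite -> x* is a saddle point.

saddle


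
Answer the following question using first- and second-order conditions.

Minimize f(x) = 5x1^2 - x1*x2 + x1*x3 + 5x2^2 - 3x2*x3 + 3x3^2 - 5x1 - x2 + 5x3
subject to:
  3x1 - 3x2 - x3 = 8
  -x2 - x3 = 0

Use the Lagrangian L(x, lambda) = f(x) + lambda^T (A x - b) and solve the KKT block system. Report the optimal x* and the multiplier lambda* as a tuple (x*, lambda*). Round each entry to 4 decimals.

Form the Lagrangian:
  L(x, lambda) = (1/2) x^T Q x + c^T x + lambda^T (A x - b)
Stationarity (grad_x L = 0): Q x + c + A^T lambda = 0.
Primal feasibility: A x = b.

This gives the KKT block system:
  [ Q   A^T ] [ x     ]   [-c ]
  [ A    0  ] [ lambda ] = [ b ]

Solving the linear system:
  x*      = (2.5794, -0.1308, 0.1308)
  lambda* = (-7.0187, 15.7757)
  f(x*)   = 22.0187

x* = (2.5794, -0.1308, 0.1308), lambda* = (-7.0187, 15.7757)


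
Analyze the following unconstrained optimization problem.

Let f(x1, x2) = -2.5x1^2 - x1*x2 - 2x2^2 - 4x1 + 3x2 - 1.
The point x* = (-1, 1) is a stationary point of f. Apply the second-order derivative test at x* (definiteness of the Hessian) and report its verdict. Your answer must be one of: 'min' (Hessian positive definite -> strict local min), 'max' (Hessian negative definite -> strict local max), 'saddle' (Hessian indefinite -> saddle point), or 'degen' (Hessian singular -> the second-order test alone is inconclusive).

Compute the Hessian H = grad^2 f:
  H = [[-5, -1], [-1, -4]]
Verify stationarity: grad f(x*) = H x* + g = (0, 0).
Eigenvalues of H: -5.618, -3.382.
Both eigenvalues < 0, so H is negative definite -> x* is a strict local max.

max


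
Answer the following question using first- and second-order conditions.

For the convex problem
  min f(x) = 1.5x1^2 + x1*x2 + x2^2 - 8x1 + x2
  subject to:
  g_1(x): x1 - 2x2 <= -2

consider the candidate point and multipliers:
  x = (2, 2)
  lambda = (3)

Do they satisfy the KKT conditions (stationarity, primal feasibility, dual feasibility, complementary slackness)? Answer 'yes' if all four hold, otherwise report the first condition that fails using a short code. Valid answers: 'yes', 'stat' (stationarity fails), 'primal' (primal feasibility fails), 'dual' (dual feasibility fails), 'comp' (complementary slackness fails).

Gradient of f: grad f(x) = Q x + c = (0, 7)
Constraint values g_i(x) = a_i^T x - b_i:
  g_1((2, 2)) = 0
Stationarity residual: grad f(x) + sum_i lambda_i a_i = (3, 1)
  -> stationarity FAILS
Primal feasibility (all g_i <= 0): OK
Dual feasibility (all lambda_i >= 0): OK
Complementary slackness (lambda_i * g_i(x) = 0 for all i): OK

Verdict: the first failing condition is stationarity -> stat.

stat


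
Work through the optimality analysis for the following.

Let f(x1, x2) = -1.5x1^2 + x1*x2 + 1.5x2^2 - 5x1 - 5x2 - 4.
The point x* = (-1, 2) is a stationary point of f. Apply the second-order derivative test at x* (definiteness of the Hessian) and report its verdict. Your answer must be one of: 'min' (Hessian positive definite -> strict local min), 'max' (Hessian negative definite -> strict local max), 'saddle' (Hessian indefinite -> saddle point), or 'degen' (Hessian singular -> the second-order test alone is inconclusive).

Compute the Hessian H = grad^2 f:
  H = [[-3, 1], [1, 3]]
Verify stationarity: grad f(x*) = H x* + g = (0, 0).
Eigenvalues of H: -3.1623, 3.1623.
Eigenvalues have mixed signs, so H is indefinite -> x* is a saddle point.

saddle


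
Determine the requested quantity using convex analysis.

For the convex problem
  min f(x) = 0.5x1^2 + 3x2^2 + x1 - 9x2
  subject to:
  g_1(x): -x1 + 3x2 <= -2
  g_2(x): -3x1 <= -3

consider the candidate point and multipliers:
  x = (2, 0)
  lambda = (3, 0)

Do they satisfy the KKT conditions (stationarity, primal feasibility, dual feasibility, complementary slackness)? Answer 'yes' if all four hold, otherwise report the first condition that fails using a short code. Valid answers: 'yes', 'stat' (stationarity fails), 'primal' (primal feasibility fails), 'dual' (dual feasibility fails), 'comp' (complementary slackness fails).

Gradient of f: grad f(x) = Q x + c = (3, -9)
Constraint values g_i(x) = a_i^T x - b_i:
  g_1((2, 0)) = 0
  g_2((2, 0)) = -3
Stationarity residual: grad f(x) + sum_i lambda_i a_i = (0, 0)
  -> stationarity OK
Primal feasibility (all g_i <= 0): OK
Dual feasibility (all lambda_i >= 0): OK
Complementary slackness (lambda_i * g_i(x) = 0 for all i): OK

Verdict: yes, KKT holds.

yes


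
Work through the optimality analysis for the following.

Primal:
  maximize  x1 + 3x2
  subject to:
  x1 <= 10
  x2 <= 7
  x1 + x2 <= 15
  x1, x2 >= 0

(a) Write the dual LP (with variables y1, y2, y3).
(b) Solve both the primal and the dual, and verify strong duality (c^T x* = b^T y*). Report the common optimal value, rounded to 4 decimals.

The standard primal-dual pair for 'max c^T x s.t. A x <= b, x >= 0' is:
  Dual:  min b^T y  s.t.  A^T y >= c,  y >= 0.

So the dual LP is:
  minimize  10y1 + 7y2 + 15y3
  subject to:
    y1 + y3 >= 1
    y2 + y3 >= 3
    y1, y2, y3 >= 0

Solving the primal: x* = (8, 7).
  primal value c^T x* = 29.
Solving the dual: y* = (0, 2, 1).
  dual value b^T y* = 29.
Strong duality: c^T x* = b^T y*. Confirmed.

29


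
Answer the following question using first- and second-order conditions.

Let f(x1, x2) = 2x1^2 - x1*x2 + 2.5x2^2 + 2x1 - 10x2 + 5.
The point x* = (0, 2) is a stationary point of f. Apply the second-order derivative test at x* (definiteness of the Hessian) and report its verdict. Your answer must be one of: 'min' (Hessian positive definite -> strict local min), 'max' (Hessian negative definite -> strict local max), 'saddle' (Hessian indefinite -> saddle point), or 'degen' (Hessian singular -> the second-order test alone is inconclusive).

Compute the Hessian H = grad^2 f:
  H = [[4, -1], [-1, 5]]
Verify stationarity: grad f(x*) = H x* + g = (0, 0).
Eigenvalues of H: 3.382, 5.618.
Both eigenvalues > 0, so H is positive definite -> x* is a strict local min.

min


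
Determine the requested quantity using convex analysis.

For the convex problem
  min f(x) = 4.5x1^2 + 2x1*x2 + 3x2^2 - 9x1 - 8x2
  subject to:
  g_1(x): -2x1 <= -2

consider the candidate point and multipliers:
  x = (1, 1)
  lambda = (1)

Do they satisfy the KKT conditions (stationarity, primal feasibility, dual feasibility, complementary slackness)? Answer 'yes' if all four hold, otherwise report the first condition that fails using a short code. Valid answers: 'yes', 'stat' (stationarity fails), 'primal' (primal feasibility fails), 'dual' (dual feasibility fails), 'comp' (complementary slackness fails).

Gradient of f: grad f(x) = Q x + c = (2, 0)
Constraint values g_i(x) = a_i^T x - b_i:
  g_1((1, 1)) = 0
Stationarity residual: grad f(x) + sum_i lambda_i a_i = (0, 0)
  -> stationarity OK
Primal feasibility (all g_i <= 0): OK
Dual feasibility (all lambda_i >= 0): OK
Complementary slackness (lambda_i * g_i(x) = 0 for all i): OK

Verdict: yes, KKT holds.

yes


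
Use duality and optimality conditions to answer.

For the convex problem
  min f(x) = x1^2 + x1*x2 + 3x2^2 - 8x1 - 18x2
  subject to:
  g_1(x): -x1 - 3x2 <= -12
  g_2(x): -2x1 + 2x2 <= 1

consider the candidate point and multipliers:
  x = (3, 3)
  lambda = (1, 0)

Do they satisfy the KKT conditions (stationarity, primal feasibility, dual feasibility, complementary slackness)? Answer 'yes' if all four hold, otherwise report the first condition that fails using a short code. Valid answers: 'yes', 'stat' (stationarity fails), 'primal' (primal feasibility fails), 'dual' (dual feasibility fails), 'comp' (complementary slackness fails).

Gradient of f: grad f(x) = Q x + c = (1, 3)
Constraint values g_i(x) = a_i^T x - b_i:
  g_1((3, 3)) = 0
  g_2((3, 3)) = -1
Stationarity residual: grad f(x) + sum_i lambda_i a_i = (0, 0)
  -> stationarity OK
Primal feasibility (all g_i <= 0): OK
Dual feasibility (all lambda_i >= 0): OK
Complementary slackness (lambda_i * g_i(x) = 0 for all i): OK

Verdict: yes, KKT holds.

yes


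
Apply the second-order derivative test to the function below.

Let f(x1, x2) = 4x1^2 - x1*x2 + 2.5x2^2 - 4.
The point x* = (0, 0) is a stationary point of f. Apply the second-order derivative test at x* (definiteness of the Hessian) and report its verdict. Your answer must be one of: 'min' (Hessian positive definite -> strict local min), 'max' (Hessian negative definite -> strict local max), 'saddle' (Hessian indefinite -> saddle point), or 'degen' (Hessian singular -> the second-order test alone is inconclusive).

Compute the Hessian H = grad^2 f:
  H = [[8, -1], [-1, 5]]
Verify stationarity: grad f(x*) = H x* + g = (0, 0).
Eigenvalues of H: 4.6972, 8.3028.
Both eigenvalues > 0, so H is positive definite -> x* is a strict local min.

min


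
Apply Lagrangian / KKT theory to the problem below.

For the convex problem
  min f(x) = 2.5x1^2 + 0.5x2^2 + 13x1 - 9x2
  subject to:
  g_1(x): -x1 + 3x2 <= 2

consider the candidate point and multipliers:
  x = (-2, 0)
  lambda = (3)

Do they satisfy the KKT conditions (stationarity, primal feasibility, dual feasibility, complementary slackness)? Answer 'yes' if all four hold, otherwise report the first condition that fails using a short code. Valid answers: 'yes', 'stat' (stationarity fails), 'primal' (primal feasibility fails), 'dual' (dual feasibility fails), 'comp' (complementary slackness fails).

Gradient of f: grad f(x) = Q x + c = (3, -9)
Constraint values g_i(x) = a_i^T x - b_i:
  g_1((-2, 0)) = 0
Stationarity residual: grad f(x) + sum_i lambda_i a_i = (0, 0)
  -> stationarity OK
Primal feasibility (all g_i <= 0): OK
Dual feasibility (all lambda_i >= 0): OK
Complementary slackness (lambda_i * g_i(x) = 0 for all i): OK

Verdict: yes, KKT holds.

yes


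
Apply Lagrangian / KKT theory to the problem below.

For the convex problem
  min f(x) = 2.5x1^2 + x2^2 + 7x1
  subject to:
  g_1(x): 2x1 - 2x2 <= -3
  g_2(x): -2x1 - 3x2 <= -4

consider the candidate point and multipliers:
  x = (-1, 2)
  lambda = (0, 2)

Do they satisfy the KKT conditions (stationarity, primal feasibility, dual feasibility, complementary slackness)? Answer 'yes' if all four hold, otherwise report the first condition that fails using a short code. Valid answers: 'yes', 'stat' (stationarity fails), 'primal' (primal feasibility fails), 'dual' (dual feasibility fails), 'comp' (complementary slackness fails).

Gradient of f: grad f(x) = Q x + c = (2, 4)
Constraint values g_i(x) = a_i^T x - b_i:
  g_1((-1, 2)) = -3
  g_2((-1, 2)) = 0
Stationarity residual: grad f(x) + sum_i lambda_i a_i = (-2, -2)
  -> stationarity FAILS
Primal feasibility (all g_i <= 0): OK
Dual feasibility (all lambda_i >= 0): OK
Complementary slackness (lambda_i * g_i(x) = 0 for all i): OK

Verdict: the first failing condition is stationarity -> stat.

stat


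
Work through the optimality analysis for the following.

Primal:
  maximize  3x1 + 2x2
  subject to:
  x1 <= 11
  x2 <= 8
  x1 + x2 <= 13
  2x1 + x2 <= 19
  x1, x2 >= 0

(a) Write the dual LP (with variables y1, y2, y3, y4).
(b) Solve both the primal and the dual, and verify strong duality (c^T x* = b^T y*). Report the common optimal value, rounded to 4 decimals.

The standard primal-dual pair for 'max c^T x s.t. A x <= b, x >= 0' is:
  Dual:  min b^T y  s.t.  A^T y >= c,  y >= 0.

So the dual LP is:
  minimize  11y1 + 8y2 + 13y3 + 19y4
  subject to:
    y1 + y3 + 2y4 >= 3
    y2 + y3 + y4 >= 2
    y1, y2, y3, y4 >= 0

Solving the primal: x* = (6, 7).
  primal value c^T x* = 32.
Solving the dual: y* = (0, 0, 1, 1).
  dual value b^T y* = 32.
Strong duality: c^T x* = b^T y*. Confirmed.

32


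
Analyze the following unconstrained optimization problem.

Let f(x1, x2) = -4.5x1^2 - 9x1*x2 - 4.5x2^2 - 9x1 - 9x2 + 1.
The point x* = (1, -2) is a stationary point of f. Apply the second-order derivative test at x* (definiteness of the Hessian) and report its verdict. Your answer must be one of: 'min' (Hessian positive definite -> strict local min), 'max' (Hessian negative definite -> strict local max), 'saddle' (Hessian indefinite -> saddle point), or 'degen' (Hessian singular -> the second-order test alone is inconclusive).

Compute the Hessian H = grad^2 f:
  H = [[-9, -9], [-9, -9]]
Verify stationarity: grad f(x*) = H x* + g = (0, 0).
Eigenvalues of H: -18, 0.
H has a zero eigenvalue (singular; negative semidefinite but not definite), so H is neither positive definite, negative definite, nor indefinite. The second-order test alone is inconclusive -> degen.
(Indeed, f is constant along the null direction of H through x*, so x* is not a strict local extremum.)

degen


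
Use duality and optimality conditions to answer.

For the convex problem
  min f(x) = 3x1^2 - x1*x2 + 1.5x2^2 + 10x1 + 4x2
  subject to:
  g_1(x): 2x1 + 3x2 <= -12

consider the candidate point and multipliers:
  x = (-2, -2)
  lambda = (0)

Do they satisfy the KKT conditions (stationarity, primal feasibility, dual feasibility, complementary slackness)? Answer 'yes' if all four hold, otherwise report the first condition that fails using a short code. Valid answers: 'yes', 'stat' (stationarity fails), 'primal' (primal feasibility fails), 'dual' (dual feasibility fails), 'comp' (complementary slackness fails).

Gradient of f: grad f(x) = Q x + c = (0, 0)
Constraint values g_i(x) = a_i^T x - b_i:
  g_1((-2, -2)) = 2
Stationarity residual: grad f(x) + sum_i lambda_i a_i = (0, 0)
  -> stationarity OK
Primal feasibility (all g_i <= 0): FAILS
Dual feasibility (all lambda_i >= 0): OK
Complementary slackness (lambda_i * g_i(x) = 0 for all i): OK

Verdict: the first failing condition is primal_feasibility -> primal.

primal


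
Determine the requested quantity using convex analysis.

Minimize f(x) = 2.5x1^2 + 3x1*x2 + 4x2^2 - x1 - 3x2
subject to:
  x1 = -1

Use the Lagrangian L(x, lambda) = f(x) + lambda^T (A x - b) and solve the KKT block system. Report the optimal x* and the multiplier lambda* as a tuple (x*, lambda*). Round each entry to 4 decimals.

Form the Lagrangian:
  L(x, lambda) = (1/2) x^T Q x + c^T x + lambda^T (A x - b)
Stationarity (grad_x L = 0): Q x + c + A^T lambda = 0.
Primal feasibility: A x = b.

This gives the KKT block system:
  [ Q   A^T ] [ x     ]   [-c ]
  [ A    0  ] [ lambda ] = [ b ]

Solving the linear system:
  x*      = (-1, 0.75)
  lambda* = (3.75)
  f(x*)   = 1.25

x* = (-1, 0.75), lambda* = (3.75)


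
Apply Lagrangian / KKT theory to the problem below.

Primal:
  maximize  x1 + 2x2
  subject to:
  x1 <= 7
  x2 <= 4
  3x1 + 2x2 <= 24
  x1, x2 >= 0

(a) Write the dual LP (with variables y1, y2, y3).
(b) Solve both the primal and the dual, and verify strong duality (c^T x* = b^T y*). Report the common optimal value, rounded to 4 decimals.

The standard primal-dual pair for 'max c^T x s.t. A x <= b, x >= 0' is:
  Dual:  min b^T y  s.t.  A^T y >= c,  y >= 0.

So the dual LP is:
  minimize  7y1 + 4y2 + 24y3
  subject to:
    y1 + 3y3 >= 1
    y2 + 2y3 >= 2
    y1, y2, y3 >= 0

Solving the primal: x* = (5.3333, 4).
  primal value c^T x* = 13.3333.
Solving the dual: y* = (0, 1.3333, 0.3333).
  dual value b^T y* = 13.3333.
Strong duality: c^T x* = b^T y*. Confirmed.

13.3333


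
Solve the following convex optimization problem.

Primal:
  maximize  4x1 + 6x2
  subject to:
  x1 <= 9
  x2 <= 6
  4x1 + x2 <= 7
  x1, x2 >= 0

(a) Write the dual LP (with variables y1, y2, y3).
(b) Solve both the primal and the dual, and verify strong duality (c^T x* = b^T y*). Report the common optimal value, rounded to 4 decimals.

The standard primal-dual pair for 'max c^T x s.t. A x <= b, x >= 0' is:
  Dual:  min b^T y  s.t.  A^T y >= c,  y >= 0.

So the dual LP is:
  minimize  9y1 + 6y2 + 7y3
  subject to:
    y1 + 4y3 >= 4
    y2 + y3 >= 6
    y1, y2, y3 >= 0

Solving the primal: x* = (0.25, 6).
  primal value c^T x* = 37.
Solving the dual: y* = (0, 5, 1).
  dual value b^T y* = 37.
Strong duality: c^T x* = b^T y*. Confirmed.

37


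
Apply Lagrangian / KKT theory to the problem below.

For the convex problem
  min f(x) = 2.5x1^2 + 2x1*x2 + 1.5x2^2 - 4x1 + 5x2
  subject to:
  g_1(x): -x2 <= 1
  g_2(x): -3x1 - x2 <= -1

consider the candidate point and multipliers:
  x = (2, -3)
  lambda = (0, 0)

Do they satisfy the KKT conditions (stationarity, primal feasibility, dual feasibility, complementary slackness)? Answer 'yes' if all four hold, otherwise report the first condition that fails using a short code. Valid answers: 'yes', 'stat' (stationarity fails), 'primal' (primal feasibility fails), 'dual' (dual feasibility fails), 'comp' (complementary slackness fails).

Gradient of f: grad f(x) = Q x + c = (0, 0)
Constraint values g_i(x) = a_i^T x - b_i:
  g_1((2, -3)) = 2
  g_2((2, -3)) = -2
Stationarity residual: grad f(x) + sum_i lambda_i a_i = (0, 0)
  -> stationarity OK
Primal feasibility (all g_i <= 0): FAILS
Dual feasibility (all lambda_i >= 0): OK
Complementary slackness (lambda_i * g_i(x) = 0 for all i): OK

Verdict: the first failing condition is primal_feasibility -> primal.

primal


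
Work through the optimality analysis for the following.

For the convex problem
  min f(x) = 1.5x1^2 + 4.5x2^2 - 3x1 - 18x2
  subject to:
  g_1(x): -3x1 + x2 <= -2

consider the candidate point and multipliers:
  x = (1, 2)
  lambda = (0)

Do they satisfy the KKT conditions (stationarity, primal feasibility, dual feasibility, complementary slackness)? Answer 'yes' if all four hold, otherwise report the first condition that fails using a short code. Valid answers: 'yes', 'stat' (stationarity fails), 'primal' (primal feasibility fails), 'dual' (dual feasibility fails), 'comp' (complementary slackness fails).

Gradient of f: grad f(x) = Q x + c = (0, 0)
Constraint values g_i(x) = a_i^T x - b_i:
  g_1((1, 2)) = 1
Stationarity residual: grad f(x) + sum_i lambda_i a_i = (0, 0)
  -> stationarity OK
Primal feasibility (all g_i <= 0): FAILS
Dual feasibility (all lambda_i >= 0): OK
Complementary slackness (lambda_i * g_i(x) = 0 for all i): OK

Verdict: the first failing condition is primal_feasibility -> primal.

primal


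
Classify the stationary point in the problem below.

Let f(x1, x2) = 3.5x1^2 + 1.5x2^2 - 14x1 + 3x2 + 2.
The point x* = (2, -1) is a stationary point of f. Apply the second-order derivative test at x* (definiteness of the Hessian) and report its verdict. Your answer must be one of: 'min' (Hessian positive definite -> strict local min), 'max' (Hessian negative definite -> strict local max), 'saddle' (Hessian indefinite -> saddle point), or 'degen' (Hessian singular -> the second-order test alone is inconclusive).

Compute the Hessian H = grad^2 f:
  H = [[7, 0], [0, 3]]
Verify stationarity: grad f(x*) = H x* + g = (0, 0).
Eigenvalues of H: 3, 7.
Both eigenvalues > 0, so H is positive definite -> x* is a strict local min.

min


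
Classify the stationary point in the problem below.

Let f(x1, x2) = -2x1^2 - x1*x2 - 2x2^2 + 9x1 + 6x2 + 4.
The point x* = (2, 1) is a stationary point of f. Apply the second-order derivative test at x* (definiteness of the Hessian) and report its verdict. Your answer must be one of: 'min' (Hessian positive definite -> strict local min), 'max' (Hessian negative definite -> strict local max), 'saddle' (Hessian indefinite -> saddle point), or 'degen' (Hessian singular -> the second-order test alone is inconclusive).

Compute the Hessian H = grad^2 f:
  H = [[-4, -1], [-1, -4]]
Verify stationarity: grad f(x*) = H x* + g = (0, 0).
Eigenvalues of H: -5, -3.
Both eigenvalues < 0, so H is negative definite -> x* is a strict local max.

max


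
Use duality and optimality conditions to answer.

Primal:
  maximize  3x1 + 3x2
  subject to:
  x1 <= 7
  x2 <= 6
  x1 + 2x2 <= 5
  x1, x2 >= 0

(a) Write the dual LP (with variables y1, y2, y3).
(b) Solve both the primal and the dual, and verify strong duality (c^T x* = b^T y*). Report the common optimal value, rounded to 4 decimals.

The standard primal-dual pair for 'max c^T x s.t. A x <= b, x >= 0' is:
  Dual:  min b^T y  s.t.  A^T y >= c,  y >= 0.

So the dual LP is:
  minimize  7y1 + 6y2 + 5y3
  subject to:
    y1 + y3 >= 3
    y2 + 2y3 >= 3
    y1, y2, y3 >= 0

Solving the primal: x* = (5, 0).
  primal value c^T x* = 15.
Solving the dual: y* = (0, 0, 3).
  dual value b^T y* = 15.
Strong duality: c^T x* = b^T y*. Confirmed.

15


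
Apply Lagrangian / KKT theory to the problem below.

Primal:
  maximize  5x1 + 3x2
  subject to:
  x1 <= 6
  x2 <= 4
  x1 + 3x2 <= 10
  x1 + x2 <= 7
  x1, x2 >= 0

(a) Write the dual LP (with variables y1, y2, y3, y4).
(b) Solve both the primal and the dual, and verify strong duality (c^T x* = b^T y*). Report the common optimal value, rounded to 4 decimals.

The standard primal-dual pair for 'max c^T x s.t. A x <= b, x >= 0' is:
  Dual:  min b^T y  s.t.  A^T y >= c,  y >= 0.

So the dual LP is:
  minimize  6y1 + 4y2 + 10y3 + 7y4
  subject to:
    y1 + y3 + y4 >= 5
    y2 + 3y3 + y4 >= 3
    y1, y2, y3, y4 >= 0

Solving the primal: x* = (6, 1).
  primal value c^T x* = 33.
Solving the dual: y* = (2, 0, 0, 3).
  dual value b^T y* = 33.
Strong duality: c^T x* = b^T y*. Confirmed.

33


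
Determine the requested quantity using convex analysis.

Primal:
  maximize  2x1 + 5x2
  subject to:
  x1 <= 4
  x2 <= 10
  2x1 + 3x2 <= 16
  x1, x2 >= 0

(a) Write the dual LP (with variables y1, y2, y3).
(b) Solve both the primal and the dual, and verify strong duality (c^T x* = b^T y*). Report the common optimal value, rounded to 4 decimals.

The standard primal-dual pair for 'max c^T x s.t. A x <= b, x >= 0' is:
  Dual:  min b^T y  s.t.  A^T y >= c,  y >= 0.

So the dual LP is:
  minimize  4y1 + 10y2 + 16y3
  subject to:
    y1 + 2y3 >= 2
    y2 + 3y3 >= 5
    y1, y2, y3 >= 0

Solving the primal: x* = (0, 5.3333).
  primal value c^T x* = 26.6667.
Solving the dual: y* = (0, 0, 1.6667).
  dual value b^T y* = 26.6667.
Strong duality: c^T x* = b^T y*. Confirmed.

26.6667


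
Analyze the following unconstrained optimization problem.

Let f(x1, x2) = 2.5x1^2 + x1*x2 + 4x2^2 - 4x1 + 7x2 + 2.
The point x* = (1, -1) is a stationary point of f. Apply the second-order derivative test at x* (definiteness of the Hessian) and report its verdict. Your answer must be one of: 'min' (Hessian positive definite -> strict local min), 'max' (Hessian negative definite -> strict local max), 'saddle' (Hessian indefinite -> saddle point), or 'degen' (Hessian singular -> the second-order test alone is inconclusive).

Compute the Hessian H = grad^2 f:
  H = [[5, 1], [1, 8]]
Verify stationarity: grad f(x*) = H x* + g = (0, 0).
Eigenvalues of H: 4.6972, 8.3028.
Both eigenvalues > 0, so H is positive definite -> x* is a strict local min.

min


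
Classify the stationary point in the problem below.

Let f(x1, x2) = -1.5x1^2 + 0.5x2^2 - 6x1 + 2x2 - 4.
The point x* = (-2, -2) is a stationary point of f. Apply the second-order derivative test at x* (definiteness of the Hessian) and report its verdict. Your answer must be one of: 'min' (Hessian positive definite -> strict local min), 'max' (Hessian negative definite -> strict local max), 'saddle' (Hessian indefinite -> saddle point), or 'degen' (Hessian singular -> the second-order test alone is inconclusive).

Compute the Hessian H = grad^2 f:
  H = [[-3, 0], [0, 1]]
Verify stationarity: grad f(x*) = H x* + g = (0, 0).
Eigenvalues of H: -3, 1.
Eigenvalues have mixed signs, so H is indefinite -> x* is a saddle point.

saddle


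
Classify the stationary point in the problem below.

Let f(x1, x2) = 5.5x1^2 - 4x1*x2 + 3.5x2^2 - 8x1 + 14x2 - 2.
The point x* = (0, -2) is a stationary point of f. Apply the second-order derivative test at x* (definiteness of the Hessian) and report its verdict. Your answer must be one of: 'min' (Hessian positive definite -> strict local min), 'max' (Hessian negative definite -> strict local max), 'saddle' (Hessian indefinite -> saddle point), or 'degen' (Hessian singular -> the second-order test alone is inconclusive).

Compute the Hessian H = grad^2 f:
  H = [[11, -4], [-4, 7]]
Verify stationarity: grad f(x*) = H x* + g = (0, 0).
Eigenvalues of H: 4.5279, 13.4721.
Both eigenvalues > 0, so H is positive definite -> x* is a strict local min.

min


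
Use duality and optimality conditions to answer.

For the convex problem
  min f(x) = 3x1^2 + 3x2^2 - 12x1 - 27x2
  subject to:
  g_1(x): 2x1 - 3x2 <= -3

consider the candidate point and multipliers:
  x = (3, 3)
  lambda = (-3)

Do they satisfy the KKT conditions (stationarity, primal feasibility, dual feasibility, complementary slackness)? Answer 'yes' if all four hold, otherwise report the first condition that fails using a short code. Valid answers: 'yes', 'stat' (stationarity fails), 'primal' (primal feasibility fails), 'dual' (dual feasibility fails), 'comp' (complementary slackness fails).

Gradient of f: grad f(x) = Q x + c = (6, -9)
Constraint values g_i(x) = a_i^T x - b_i:
  g_1((3, 3)) = 0
Stationarity residual: grad f(x) + sum_i lambda_i a_i = (0, 0)
  -> stationarity OK
Primal feasibility (all g_i <= 0): OK
Dual feasibility (all lambda_i >= 0): FAILS
Complementary slackness (lambda_i * g_i(x) = 0 for all i): OK

Verdict: the first failing condition is dual_feasibility -> dual.

dual


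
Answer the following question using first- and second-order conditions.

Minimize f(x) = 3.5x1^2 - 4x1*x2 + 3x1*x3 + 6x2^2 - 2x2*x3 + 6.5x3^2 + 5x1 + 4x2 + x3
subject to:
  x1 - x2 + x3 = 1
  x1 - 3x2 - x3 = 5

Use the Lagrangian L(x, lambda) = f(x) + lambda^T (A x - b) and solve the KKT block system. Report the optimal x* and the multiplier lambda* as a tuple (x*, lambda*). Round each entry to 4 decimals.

Form the Lagrangian:
  L(x, lambda) = (1/2) x^T Q x + c^T x + lambda^T (A x - b)
Stationarity (grad_x L = 0): Q x + c + A^T lambda = 0.
Primal feasibility: A x = b.

This gives the KKT block system:
  [ Q   A^T ] [ x     ]   [-c ]
  [ A    0  ] [ lambda ] = [ b ]

Solving the linear system:
  x*      = (-0.5862, -1.7931, -0.2069)
  lambda* = (-3.7931, -3.6552)
  f(x*)   = 5.8793

x* = (-0.5862, -1.7931, -0.2069), lambda* = (-3.7931, -3.6552)


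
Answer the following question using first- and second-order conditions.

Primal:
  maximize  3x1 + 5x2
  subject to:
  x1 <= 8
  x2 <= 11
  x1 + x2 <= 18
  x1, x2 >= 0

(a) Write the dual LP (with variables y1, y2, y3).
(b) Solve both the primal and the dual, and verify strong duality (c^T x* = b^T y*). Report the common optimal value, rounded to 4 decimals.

The standard primal-dual pair for 'max c^T x s.t. A x <= b, x >= 0' is:
  Dual:  min b^T y  s.t.  A^T y >= c,  y >= 0.

So the dual LP is:
  minimize  8y1 + 11y2 + 18y3
  subject to:
    y1 + y3 >= 3
    y2 + y3 >= 5
    y1, y2, y3 >= 0

Solving the primal: x* = (7, 11).
  primal value c^T x* = 76.
Solving the dual: y* = (0, 2, 3).
  dual value b^T y* = 76.
Strong duality: c^T x* = b^T y*. Confirmed.

76


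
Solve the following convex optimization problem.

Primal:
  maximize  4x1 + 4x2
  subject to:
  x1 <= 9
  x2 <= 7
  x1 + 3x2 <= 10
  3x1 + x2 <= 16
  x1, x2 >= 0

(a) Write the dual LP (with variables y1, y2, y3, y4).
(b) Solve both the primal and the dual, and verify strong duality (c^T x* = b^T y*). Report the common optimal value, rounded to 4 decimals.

The standard primal-dual pair for 'max c^T x s.t. A x <= b, x >= 0' is:
  Dual:  min b^T y  s.t.  A^T y >= c,  y >= 0.

So the dual LP is:
  minimize  9y1 + 7y2 + 10y3 + 16y4
  subject to:
    y1 + y3 + 3y4 >= 4
    y2 + 3y3 + y4 >= 4
    y1, y2, y3, y4 >= 0

Solving the primal: x* = (4.75, 1.75).
  primal value c^T x* = 26.
Solving the dual: y* = (0, 0, 1, 1).
  dual value b^T y* = 26.
Strong duality: c^T x* = b^T y*. Confirmed.

26


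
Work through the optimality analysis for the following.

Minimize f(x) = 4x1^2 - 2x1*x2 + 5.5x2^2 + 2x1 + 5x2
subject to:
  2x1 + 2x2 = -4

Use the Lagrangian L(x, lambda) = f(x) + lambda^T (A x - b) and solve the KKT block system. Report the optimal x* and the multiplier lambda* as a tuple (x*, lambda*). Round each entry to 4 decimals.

Form the Lagrangian:
  L(x, lambda) = (1/2) x^T Q x + c^T x + lambda^T (A x - b)
Stationarity (grad_x L = 0): Q x + c + A^T lambda = 0.
Primal feasibility: A x = b.

This gives the KKT block system:
  [ Q   A^T ] [ x     ]   [-c ]
  [ A    0  ] [ lambda ] = [ b ]

Solving the linear system:
  x*      = (-1, -1)
  lambda* = (2)
  f(x*)   = 0.5

x* = (-1, -1), lambda* = (2)


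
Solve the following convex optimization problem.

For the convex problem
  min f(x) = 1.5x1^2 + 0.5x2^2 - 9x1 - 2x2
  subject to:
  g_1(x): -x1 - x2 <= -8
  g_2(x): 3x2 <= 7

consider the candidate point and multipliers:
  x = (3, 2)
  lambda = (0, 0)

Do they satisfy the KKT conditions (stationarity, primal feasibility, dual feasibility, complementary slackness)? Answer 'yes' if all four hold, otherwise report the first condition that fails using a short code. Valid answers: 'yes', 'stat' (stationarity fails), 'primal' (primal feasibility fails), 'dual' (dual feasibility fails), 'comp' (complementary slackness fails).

Gradient of f: grad f(x) = Q x + c = (0, 0)
Constraint values g_i(x) = a_i^T x - b_i:
  g_1((3, 2)) = 3
  g_2((3, 2)) = -1
Stationarity residual: grad f(x) + sum_i lambda_i a_i = (0, 0)
  -> stationarity OK
Primal feasibility (all g_i <= 0): FAILS
Dual feasibility (all lambda_i >= 0): OK
Complementary slackness (lambda_i * g_i(x) = 0 for all i): OK

Verdict: the first failing condition is primal_feasibility -> primal.

primal


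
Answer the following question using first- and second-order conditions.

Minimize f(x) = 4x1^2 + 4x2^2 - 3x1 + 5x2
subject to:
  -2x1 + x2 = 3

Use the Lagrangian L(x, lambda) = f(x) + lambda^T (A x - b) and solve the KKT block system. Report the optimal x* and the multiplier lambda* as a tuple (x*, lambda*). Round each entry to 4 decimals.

Form the Lagrangian:
  L(x, lambda) = (1/2) x^T Q x + c^T x + lambda^T (A x - b)
Stationarity (grad_x L = 0): Q x + c + A^T lambda = 0.
Primal feasibility: A x = b.

This gives the KKT block system:
  [ Q   A^T ] [ x     ]   [-c ]
  [ A    0  ] [ lambda ] = [ b ]

Solving the linear system:
  x*      = (-1.375, 0.25)
  lambda* = (-7)
  f(x*)   = 13.1875

x* = (-1.375, 0.25), lambda* = (-7)


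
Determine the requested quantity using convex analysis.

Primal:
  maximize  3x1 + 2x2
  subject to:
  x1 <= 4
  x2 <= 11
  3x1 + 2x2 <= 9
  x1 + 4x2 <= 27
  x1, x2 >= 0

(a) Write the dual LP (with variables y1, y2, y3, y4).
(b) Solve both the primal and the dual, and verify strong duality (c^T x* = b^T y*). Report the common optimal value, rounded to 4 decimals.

The standard primal-dual pair for 'max c^T x s.t. A x <= b, x >= 0' is:
  Dual:  min b^T y  s.t.  A^T y >= c,  y >= 0.

So the dual LP is:
  minimize  4y1 + 11y2 + 9y3 + 27y4
  subject to:
    y1 + 3y3 + y4 >= 3
    y2 + 2y3 + 4y4 >= 2
    y1, y2, y3, y4 >= 0

Solving the primal: x* = (3, 0).
  primal value c^T x* = 9.
Solving the dual: y* = (0, 0, 1, 0).
  dual value b^T y* = 9.
Strong duality: c^T x* = b^T y*. Confirmed.

9


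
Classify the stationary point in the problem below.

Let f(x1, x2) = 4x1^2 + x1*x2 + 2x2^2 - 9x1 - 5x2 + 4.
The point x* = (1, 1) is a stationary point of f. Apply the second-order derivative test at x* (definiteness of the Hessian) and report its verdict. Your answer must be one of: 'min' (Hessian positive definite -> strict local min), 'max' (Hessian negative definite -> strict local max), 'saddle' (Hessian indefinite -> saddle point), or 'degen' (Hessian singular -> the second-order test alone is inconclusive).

Compute the Hessian H = grad^2 f:
  H = [[8, 1], [1, 4]]
Verify stationarity: grad f(x*) = H x* + g = (0, 0).
Eigenvalues of H: 3.7639, 8.2361.
Both eigenvalues > 0, so H is positive definite -> x* is a strict local min.

min


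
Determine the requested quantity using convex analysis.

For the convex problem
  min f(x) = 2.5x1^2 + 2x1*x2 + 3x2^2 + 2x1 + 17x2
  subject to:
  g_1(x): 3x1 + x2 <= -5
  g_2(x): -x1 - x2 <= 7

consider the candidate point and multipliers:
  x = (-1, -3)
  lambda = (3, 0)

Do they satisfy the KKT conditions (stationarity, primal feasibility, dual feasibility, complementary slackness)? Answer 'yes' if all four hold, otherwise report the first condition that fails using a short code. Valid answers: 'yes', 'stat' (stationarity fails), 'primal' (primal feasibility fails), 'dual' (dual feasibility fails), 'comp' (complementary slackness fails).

Gradient of f: grad f(x) = Q x + c = (-9, -3)
Constraint values g_i(x) = a_i^T x - b_i:
  g_1((-1, -3)) = -1
  g_2((-1, -3)) = -3
Stationarity residual: grad f(x) + sum_i lambda_i a_i = (0, 0)
  -> stationarity OK
Primal feasibility (all g_i <= 0): OK
Dual feasibility (all lambda_i >= 0): OK
Complementary slackness (lambda_i * g_i(x) = 0 for all i): FAILS

Verdict: the first failing condition is complementary_slackness -> comp.

comp


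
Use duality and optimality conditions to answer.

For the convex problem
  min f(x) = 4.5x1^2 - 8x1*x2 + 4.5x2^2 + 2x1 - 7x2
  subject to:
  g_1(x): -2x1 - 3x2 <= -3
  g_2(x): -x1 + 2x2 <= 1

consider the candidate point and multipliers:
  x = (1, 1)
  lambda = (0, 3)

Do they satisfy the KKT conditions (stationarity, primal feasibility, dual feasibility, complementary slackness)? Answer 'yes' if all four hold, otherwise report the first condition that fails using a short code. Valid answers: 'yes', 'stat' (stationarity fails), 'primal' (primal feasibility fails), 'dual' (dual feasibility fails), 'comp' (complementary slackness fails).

Gradient of f: grad f(x) = Q x + c = (3, -6)
Constraint values g_i(x) = a_i^T x - b_i:
  g_1((1, 1)) = -2
  g_2((1, 1)) = 0
Stationarity residual: grad f(x) + sum_i lambda_i a_i = (0, 0)
  -> stationarity OK
Primal feasibility (all g_i <= 0): OK
Dual feasibility (all lambda_i >= 0): OK
Complementary slackness (lambda_i * g_i(x) = 0 for all i): OK

Verdict: yes, KKT holds.

yes


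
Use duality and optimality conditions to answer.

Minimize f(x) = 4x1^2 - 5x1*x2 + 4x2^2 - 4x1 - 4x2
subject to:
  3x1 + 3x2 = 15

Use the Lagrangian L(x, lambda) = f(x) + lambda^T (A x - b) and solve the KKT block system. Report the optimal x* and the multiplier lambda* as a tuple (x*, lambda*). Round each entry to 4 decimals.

Form the Lagrangian:
  L(x, lambda) = (1/2) x^T Q x + c^T x + lambda^T (A x - b)
Stationarity (grad_x L = 0): Q x + c + A^T lambda = 0.
Primal feasibility: A x = b.

This gives the KKT block system:
  [ Q   A^T ] [ x     ]   [-c ]
  [ A    0  ] [ lambda ] = [ b ]

Solving the linear system:
  x*      = (2.5, 2.5)
  lambda* = (-1.1667)
  f(x*)   = -1.25

x* = (2.5, 2.5), lambda* = (-1.1667)


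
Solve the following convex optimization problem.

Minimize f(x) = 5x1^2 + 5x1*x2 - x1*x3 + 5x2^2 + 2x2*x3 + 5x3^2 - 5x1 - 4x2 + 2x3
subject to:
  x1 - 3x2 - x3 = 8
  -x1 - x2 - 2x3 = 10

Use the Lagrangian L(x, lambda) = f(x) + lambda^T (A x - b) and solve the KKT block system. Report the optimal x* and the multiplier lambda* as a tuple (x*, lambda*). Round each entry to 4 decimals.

Form the Lagrangian:
  L(x, lambda) = (1/2) x^T Q x + c^T x + lambda^T (A x - b)
Stationarity (grad_x L = 0): Q x + c + A^T lambda = 0.
Primal feasibility: A x = b.

This gives the KKT block system:
  [ Q   A^T ] [ x     ]   [-c ]
  [ A    0  ] [ lambda ] = [ b ]

Solving the linear system:
  x*      = (-0.5467, -1.528, -3.9626)
  lambda* = (-3.9486, -18.0935)
  f(x*)   = 106.722

x* = (-0.5467, -1.528, -3.9626), lambda* = (-3.9486, -18.0935)


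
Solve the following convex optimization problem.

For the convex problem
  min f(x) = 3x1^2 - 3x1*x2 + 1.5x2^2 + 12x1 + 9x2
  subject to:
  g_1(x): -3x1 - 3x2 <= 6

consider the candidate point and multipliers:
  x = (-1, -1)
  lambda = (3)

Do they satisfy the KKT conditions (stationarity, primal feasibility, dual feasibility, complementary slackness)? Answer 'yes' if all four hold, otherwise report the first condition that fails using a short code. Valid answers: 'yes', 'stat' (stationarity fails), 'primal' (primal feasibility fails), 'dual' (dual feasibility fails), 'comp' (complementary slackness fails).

Gradient of f: grad f(x) = Q x + c = (9, 9)
Constraint values g_i(x) = a_i^T x - b_i:
  g_1((-1, -1)) = 0
Stationarity residual: grad f(x) + sum_i lambda_i a_i = (0, 0)
  -> stationarity OK
Primal feasibility (all g_i <= 0): OK
Dual feasibility (all lambda_i >= 0): OK
Complementary slackness (lambda_i * g_i(x) = 0 for all i): OK

Verdict: yes, KKT holds.

yes


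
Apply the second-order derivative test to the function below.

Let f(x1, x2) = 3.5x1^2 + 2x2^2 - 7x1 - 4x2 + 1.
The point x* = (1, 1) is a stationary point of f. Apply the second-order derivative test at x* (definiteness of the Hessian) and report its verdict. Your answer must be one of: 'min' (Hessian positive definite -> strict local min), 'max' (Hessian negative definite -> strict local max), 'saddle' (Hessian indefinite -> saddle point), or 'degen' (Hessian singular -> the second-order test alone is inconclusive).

Compute the Hessian H = grad^2 f:
  H = [[7, 0], [0, 4]]
Verify stationarity: grad f(x*) = H x* + g = (0, 0).
Eigenvalues of H: 4, 7.
Both eigenvalues > 0, so H is positive definite -> x* is a strict local min.

min


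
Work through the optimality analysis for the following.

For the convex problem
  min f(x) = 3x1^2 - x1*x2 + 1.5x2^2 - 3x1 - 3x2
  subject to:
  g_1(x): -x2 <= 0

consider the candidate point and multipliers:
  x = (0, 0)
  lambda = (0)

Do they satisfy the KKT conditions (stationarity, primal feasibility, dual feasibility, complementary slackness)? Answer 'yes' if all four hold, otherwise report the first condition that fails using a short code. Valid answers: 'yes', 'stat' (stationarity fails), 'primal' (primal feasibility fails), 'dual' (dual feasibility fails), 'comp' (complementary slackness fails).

Gradient of f: grad f(x) = Q x + c = (-3, -3)
Constraint values g_i(x) = a_i^T x - b_i:
  g_1((0, 0)) = 0
Stationarity residual: grad f(x) + sum_i lambda_i a_i = (-3, -3)
  -> stationarity FAILS
Primal feasibility (all g_i <= 0): OK
Dual feasibility (all lambda_i >= 0): OK
Complementary slackness (lambda_i * g_i(x) = 0 for all i): OK

Verdict: the first failing condition is stationarity -> stat.

stat


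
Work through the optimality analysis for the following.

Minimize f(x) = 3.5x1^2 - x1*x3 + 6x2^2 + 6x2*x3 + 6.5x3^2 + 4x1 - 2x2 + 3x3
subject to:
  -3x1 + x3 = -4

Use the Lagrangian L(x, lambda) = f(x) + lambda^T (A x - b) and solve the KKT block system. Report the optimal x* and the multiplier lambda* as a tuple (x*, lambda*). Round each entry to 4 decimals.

Form the Lagrangian:
  L(x, lambda) = (1/2) x^T Q x + c^T x + lambda^T (A x - b)
Stationarity (grad_x L = 0): Q x + c + A^T lambda = 0.
Primal feasibility: A x = b.

This gives the KKT block system:
  [ Q   A^T ] [ x     ]   [-c ]
  [ A    0  ] [ lambda ] = [ b ]

Solving the linear system:
  x*      = (1.0989, 0.5183, -0.7033)
  lambda* = (4.1319)
  f(x*)   = 8.8883

x* = (1.0989, 0.5183, -0.7033), lambda* = (4.1319)


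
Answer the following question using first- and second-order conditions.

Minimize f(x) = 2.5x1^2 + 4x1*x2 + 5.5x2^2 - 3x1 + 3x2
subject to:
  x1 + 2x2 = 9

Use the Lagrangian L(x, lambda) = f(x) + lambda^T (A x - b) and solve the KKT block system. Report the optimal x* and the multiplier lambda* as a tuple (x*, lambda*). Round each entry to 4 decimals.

Form the Lagrangian:
  L(x, lambda) = (1/2) x^T Q x + c^T x + lambda^T (A x - b)
Stationarity (grad_x L = 0): Q x + c + A^T lambda = 0.
Primal feasibility: A x = b.

This gives the KKT block system:
  [ Q   A^T ] [ x     ]   [-c ]
  [ A    0  ] [ lambda ] = [ b ]

Solving the linear system:
  x*      = (3, 3)
  lambda* = (-24)
  f(x*)   = 108

x* = (3, 3), lambda* = (-24)


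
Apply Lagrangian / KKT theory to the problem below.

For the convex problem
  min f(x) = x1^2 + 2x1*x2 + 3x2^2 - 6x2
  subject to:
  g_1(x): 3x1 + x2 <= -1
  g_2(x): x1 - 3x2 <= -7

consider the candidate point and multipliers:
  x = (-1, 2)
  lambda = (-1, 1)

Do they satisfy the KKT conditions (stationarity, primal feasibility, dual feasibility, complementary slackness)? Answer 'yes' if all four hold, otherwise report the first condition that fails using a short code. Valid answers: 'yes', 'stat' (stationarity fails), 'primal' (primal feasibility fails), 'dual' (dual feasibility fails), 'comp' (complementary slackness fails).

Gradient of f: grad f(x) = Q x + c = (2, 4)
Constraint values g_i(x) = a_i^T x - b_i:
  g_1((-1, 2)) = 0
  g_2((-1, 2)) = 0
Stationarity residual: grad f(x) + sum_i lambda_i a_i = (0, 0)
  -> stationarity OK
Primal feasibility (all g_i <= 0): OK
Dual feasibility (all lambda_i >= 0): FAILS
Complementary slackness (lambda_i * g_i(x) = 0 for all i): OK

Verdict: the first failing condition is dual_feasibility -> dual.

dual
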